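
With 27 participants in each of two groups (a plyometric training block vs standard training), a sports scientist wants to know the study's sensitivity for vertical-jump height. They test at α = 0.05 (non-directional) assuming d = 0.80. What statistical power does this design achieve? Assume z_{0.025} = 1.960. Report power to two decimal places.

power ≈ 0.84

For two equal groups, power = Φ(d·√(n/2) − z_{α/2}).
d·√(n/2) = 0.80 × √(27/2) = 0.80 × 3.674 = 2.939.
z_β = 2.939 − 1.960 = 0.979.
Power = Φ(0.979) = 0.836.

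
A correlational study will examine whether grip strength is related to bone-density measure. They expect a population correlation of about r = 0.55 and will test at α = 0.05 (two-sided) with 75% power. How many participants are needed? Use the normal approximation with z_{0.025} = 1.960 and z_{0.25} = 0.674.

Fisher's z: C = ½·ln((1+r)/(1−r)) = ½·ln(3.4444) = 0.6184.
n = ((z_{α/2} + z_β)/C)² + 3.
(1.960 + 0.674) / 0.6184 = 2.634 / 0.6184 = 4.259.
n = 4.259² + 3 = 18.14 + 3 = 21.1.
Round up.

n = 22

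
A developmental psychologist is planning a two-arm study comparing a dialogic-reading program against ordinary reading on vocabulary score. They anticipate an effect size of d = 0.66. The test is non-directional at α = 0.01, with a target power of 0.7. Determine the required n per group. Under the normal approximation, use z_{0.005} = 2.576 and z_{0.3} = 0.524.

n = 45 per group

For two independent groups with equal n: n = 2·((z_{α/2} + z_β) / d)².
z_{α/2} + z_β = 2.576 + 0.524 = 3.100.
n = 2 × (3.100 / 0.66)² = 2 × 4.697² = 2 × 22.06 = 44.1.
Round up to the next whole participant.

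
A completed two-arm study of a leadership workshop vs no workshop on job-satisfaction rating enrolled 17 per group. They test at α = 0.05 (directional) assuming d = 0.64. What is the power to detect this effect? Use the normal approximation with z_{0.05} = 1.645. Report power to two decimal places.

For two equal groups, power = Φ(d·√(n/2) − z_{α}).
d·√(n/2) = 0.64 × √(17/2) = 0.64 × 2.915 = 1.866.
z_β = 1.866 − 1.645 = 0.221.
Power = Φ(0.221) = 0.587.

power ≈ 0.59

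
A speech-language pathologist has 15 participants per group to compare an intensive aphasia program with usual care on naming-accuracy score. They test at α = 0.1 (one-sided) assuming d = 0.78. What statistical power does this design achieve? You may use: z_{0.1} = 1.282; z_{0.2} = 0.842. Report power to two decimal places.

power ≈ 0.80

For two equal groups, power = Φ(d·√(n/2) − z_{α}).
d·√(n/2) = 0.78 × √(15/2) = 0.78 × 2.739 = 2.136.
z_β = 2.136 − 1.282 = 0.854.
Power = Φ(0.854) = 0.803.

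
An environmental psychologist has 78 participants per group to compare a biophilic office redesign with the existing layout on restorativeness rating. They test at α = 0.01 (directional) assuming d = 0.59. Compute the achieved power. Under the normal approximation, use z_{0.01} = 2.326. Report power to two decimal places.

For two equal groups, power = Φ(d·√(n/2) − z_{α}).
d·√(n/2) = 0.59 × √(78/2) = 0.59 × 6.245 = 3.685.
z_β = 3.685 − 2.326 = 1.359.
Power = Φ(1.359) = 0.913.

power ≈ 0.91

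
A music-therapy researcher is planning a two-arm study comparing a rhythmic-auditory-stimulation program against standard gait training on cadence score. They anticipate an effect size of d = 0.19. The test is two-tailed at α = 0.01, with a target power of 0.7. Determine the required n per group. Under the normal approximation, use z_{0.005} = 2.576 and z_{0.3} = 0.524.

n = 533 per group

For two independent groups with equal n: n = 2·((z_{α/2} + z_β) / d)².
z_{α/2} + z_β = 2.576 + 0.524 = 3.100.
n = 2 × (3.100 / 0.19)² = 2 × 16.316² = 2 × 266.20 = 532.4.
Round up to the next whole participant.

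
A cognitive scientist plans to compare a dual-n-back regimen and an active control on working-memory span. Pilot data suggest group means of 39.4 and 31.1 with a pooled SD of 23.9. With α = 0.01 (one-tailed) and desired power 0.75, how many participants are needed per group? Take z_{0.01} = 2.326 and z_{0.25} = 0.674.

n = 150 per group

Cohen's d = |M₁ − M₂| / SD_pooled = |39.4 − 31.1| / 23.9 = 8.3 / 23.9 = 0.347.
For two independent groups with equal n: n = 2·((z_{α} + z_β) / d)².
z_{α} + z_β = 2.326 + 0.674 = 3.000.
n = 2 × (3.000 / 0.347)² = 2 × 8.646² = 2 × 74.75 = 149.5.
Round up to the next whole participant.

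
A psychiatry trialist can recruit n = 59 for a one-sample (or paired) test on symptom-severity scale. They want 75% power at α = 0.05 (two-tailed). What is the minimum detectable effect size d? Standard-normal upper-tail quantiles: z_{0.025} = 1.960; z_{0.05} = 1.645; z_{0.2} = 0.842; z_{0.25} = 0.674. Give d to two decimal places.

d_min ≈ 0.34

For a single sample (or paired design) of n = 59: d_min = (z_{α/2} + z_β)/√n.
z-sum = 1.960 + 0.674 = 2.634.
d_min = 2.634 / √59 = 2.634 / 7.681 = 0.343.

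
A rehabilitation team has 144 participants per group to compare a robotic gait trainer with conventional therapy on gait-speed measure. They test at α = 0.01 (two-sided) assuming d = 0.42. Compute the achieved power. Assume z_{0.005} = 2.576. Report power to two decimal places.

power ≈ 0.84

For two equal groups, power = Φ(d·√(n/2) − z_{α/2}).
d·√(n/2) = 0.42 × √(144/2) = 0.42 × 8.485 = 3.564.
z_β = 3.564 − 2.576 = 0.988.
Power = Φ(0.988) = 0.838.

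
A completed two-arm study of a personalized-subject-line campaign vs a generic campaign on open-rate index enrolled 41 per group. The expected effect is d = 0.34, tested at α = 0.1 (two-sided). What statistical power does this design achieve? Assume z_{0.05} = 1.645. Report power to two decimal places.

power ≈ 0.46

For two equal groups, power = Φ(d·√(n/2) − z_{α/2}).
d·√(n/2) = 0.34 × √(41/2) = 0.34 × 4.528 = 1.539.
z_β = 1.539 − 1.645 = -0.106.
Power = Φ(-0.106) = 0.458.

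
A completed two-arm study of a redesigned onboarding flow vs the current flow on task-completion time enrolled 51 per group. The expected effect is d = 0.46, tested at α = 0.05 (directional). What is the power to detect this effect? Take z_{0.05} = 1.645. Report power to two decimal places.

For two equal groups, power = Φ(d·√(n/2) − z_{α}).
d·√(n/2) = 0.46 × √(51/2) = 0.46 × 5.050 = 2.323.
z_β = 2.323 − 1.645 = 0.678.
Power = Φ(0.678) = 0.751.

power ≈ 0.75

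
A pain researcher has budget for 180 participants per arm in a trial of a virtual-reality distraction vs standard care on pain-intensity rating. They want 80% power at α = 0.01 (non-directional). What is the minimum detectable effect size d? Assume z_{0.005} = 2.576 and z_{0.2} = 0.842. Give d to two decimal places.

For two independent groups of n = 180 each: d_min = (z_{α/2} + z_β)·√(2/n).
z-sum = 2.576 + 0.842 = 3.418.
d_min = 3.418 × √(2/180) = 3.418 × 0.1054 = 0.360.

d_min ≈ 0.36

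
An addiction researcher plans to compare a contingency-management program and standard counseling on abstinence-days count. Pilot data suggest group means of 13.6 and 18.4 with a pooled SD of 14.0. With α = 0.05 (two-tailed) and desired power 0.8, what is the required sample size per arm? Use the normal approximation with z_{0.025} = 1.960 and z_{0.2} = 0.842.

n = 134 per group

Cohen's d = |M₁ − M₂| / SD_pooled = |13.6 − 18.4| / 14.0 = 4.8 / 14.0 = 0.343.
For two independent groups with equal n: n = 2·((z_{α/2} + z_β) / d)².
z_{α/2} + z_β = 1.960 + 0.842 = 2.802.
n = 2 × (2.802 / 0.343)² = 2 × 8.169² = 2 × 66.73 = 133.5.
Round up to the next whole participant.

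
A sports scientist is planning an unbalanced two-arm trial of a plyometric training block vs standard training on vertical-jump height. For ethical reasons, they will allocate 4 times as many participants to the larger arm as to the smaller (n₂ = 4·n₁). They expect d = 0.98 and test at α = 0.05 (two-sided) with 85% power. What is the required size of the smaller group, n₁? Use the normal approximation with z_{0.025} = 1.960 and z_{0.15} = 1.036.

With allocation ratio k = n₂/n₁ = 4, Var(x̄₁−x̄₂) = σ²(1/n₁ + 1/(k·n₁)) = σ²·(k+1)/(k·n₁).
So n₁ = (1 + 1/k)·((z_{α/2} + z_β)/d)² = 1.250 × (2.996/0.98)².
n₁ = 1.250 × 9.35 = 11.7.
Round up: n₁ = 12, giving n₂ = 4 × 12 = 48.

n₁ = 12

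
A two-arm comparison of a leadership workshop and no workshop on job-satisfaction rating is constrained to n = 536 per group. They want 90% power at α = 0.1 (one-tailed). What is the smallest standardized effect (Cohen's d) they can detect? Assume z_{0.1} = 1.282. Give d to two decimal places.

d_min ≈ 0.16

For two independent groups of n = 536 each: d_min = (z_{α} + z_β)·√(2/n).
z-sum = 1.282 + 1.282 = 2.564.
d_min = 2.564 × √(2/536) = 2.564 × 0.0611 = 0.157.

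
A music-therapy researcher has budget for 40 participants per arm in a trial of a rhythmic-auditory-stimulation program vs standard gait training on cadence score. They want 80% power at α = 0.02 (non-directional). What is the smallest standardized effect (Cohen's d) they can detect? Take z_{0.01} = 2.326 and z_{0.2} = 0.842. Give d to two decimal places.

For two independent groups of n = 40 each: d_min = (z_{α/2} + z_β)·√(2/n).
z-sum = 2.326 + 0.842 = 3.168.
d_min = 3.168 × √(2/40) = 3.168 × 0.2236 = 0.708.

d_min ≈ 0.71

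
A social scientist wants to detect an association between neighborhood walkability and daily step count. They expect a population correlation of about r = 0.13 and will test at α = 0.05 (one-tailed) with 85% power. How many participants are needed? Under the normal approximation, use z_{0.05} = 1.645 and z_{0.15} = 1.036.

Fisher's z: C = ½·ln((1+r)/(1−r)) = ½·ln(1.2989) = 0.1307.
n = ((z_{α} + z_β)/C)² + 3.
(1.645 + 1.036) / 0.1307 = 2.681 / 0.1307 = 20.513.
n = 20.513² + 3 = 420.77 + 3 = 423.8.
Round up.

n = 424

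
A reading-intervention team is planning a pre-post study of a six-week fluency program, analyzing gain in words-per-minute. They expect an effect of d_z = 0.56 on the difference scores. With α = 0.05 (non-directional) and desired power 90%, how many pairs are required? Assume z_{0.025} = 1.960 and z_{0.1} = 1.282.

For a paired (one-sample on differences) test: n = ((z_{α/2} + z_β) / d)².
z_{α/2} + z_β = 1.960 + 1.282 = 3.242.
n = (3.242 / 0.56)² = 5.789² = 33.52.
Round up.

n = 34 pairs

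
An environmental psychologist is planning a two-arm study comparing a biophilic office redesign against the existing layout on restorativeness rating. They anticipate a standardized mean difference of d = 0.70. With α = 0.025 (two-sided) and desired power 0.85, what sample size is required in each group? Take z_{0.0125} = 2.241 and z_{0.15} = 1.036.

n = 44 per group

For two independent groups with equal n: n = 2·((z_{α/2} + z_β) / d)².
z_{α/2} + z_β = 2.241 + 1.036 = 3.277.
n = 2 × (3.277 / 0.70)² = 2 × 4.681² = 2 × 21.92 = 43.8.
Round up to the next whole participant.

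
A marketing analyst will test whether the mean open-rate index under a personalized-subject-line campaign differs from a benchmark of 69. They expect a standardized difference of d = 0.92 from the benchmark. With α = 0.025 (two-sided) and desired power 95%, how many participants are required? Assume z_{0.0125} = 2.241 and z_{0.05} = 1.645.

n = 18

For a one-sample test: n = ((z_{α/2} + z_β) / d)².
z_{α/2} + z_β = 2.241 + 1.645 = 3.886.
n = (3.886 / 0.92)² = 4.224² = 17.84.
Round up.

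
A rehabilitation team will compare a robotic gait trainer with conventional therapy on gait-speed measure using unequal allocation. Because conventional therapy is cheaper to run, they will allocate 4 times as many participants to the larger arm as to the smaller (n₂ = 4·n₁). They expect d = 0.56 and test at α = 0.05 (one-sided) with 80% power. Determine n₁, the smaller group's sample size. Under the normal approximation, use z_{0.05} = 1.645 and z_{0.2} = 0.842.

With allocation ratio k = n₂/n₁ = 4, Var(x̄₁−x̄₂) = σ²(1/n₁ + 1/(k·n₁)) = σ²·(k+1)/(k·n₁).
So n₁ = (1 + 1/k)·((z_{α} + z_β)/d)² = 1.250 × (2.487/0.56)².
n₁ = 1.250 × 19.72 = 24.7.
Round up: n₁ = 25, giving n₂ = 4 × 25 = 100.

n₁ = 25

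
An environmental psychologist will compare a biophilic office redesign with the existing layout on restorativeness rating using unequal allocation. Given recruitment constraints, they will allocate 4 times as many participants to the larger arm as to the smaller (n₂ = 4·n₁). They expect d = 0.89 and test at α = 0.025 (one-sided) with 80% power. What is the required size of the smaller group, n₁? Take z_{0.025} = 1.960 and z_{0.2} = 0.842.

n₁ = 13

With allocation ratio k = n₂/n₁ = 4, Var(x̄₁−x̄₂) = σ²(1/n₁ + 1/(k·n₁)) = σ²·(k+1)/(k·n₁).
So n₁ = (1 + 1/k)·((z_{α} + z_β)/d)² = 1.250 × (2.802/0.89)².
n₁ = 1.250 × 9.91 = 12.4.
Round up: n₁ = 13, giving n₂ = 4 × 13 = 52.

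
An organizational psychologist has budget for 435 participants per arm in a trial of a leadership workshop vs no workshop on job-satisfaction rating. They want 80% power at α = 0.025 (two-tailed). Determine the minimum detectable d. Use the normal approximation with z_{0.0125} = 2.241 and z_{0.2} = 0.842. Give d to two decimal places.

d_min ≈ 0.21

For two independent groups of n = 435 each: d_min = (z_{α/2} + z_β)·√(2/n).
z-sum = 2.241 + 0.842 = 3.083.
d_min = 3.083 × √(2/435) = 3.083 × 0.0678 = 0.209.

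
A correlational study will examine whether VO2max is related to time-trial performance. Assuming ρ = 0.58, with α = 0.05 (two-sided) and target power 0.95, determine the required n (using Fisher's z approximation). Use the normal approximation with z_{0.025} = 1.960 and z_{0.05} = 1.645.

n = 33

Fisher's z: C = ½·ln((1+r)/(1−r)) = ½·ln(3.7619) = 0.6625.
n = ((z_{α/2} + z_β)/C)² + 3.
(1.960 + 1.645) / 0.6625 = 3.605 / 0.6625 = 5.442.
n = 5.442² + 3 = 29.61 + 3 = 32.6.
Round up.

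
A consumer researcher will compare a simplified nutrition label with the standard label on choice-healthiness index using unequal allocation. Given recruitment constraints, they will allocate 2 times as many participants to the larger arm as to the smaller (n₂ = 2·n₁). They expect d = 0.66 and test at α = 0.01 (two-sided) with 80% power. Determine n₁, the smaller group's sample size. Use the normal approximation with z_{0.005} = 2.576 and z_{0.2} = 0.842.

n₁ = 41

With allocation ratio k = n₂/n₁ = 2, Var(x̄₁−x̄₂) = σ²(1/n₁ + 1/(k·n₁)) = σ²·(k+1)/(k·n₁).
So n₁ = (1 + 1/k)·((z_{α/2} + z_β)/d)² = 1.500 × (3.418/0.66)².
n₁ = 1.500 × 26.82 = 40.2.
Round up: n₁ = 41, giving n₂ = 2 × 41 = 82.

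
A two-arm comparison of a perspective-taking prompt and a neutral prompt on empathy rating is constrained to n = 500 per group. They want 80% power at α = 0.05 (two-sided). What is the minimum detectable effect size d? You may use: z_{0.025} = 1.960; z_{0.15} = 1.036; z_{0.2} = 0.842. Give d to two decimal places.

For two independent groups of n = 500 each: d_min = (z_{α/2} + z_β)·√(2/n).
z-sum = 1.960 + 0.842 = 2.802.
d_min = 2.802 × √(2/500) = 2.802 × 0.0632 = 0.177.

d_min ≈ 0.18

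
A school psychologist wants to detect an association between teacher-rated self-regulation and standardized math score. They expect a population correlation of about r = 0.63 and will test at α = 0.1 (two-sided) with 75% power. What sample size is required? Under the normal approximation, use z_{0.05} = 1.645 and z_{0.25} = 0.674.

Fisher's z: C = ½·ln((1+r)/(1−r)) = ½·ln(4.4054) = 0.7414.
n = ((z_{α/2} + z_β)/C)² + 3.
(1.645 + 0.674) / 0.7414 = 2.319 / 0.7414 = 3.128.
n = 3.128² + 3 = 9.78 + 3 = 12.8.
Round up.

n = 13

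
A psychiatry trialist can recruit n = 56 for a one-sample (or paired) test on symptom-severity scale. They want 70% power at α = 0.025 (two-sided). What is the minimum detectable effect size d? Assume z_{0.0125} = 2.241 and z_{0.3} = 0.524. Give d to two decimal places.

For a single sample (or paired design) of n = 56: d_min = (z_{α/2} + z_β)/√n.
z-sum = 2.241 + 0.524 = 2.765.
d_min = 2.765 / √56 = 2.765 / 7.483 = 0.369.

d_min ≈ 0.37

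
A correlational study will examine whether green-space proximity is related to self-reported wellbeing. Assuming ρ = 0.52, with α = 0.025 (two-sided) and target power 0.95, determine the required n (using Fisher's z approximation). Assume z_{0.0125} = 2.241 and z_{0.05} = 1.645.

Fisher's z: C = ½·ln((1+r)/(1−r)) = ½·ln(3.1667) = 0.5763.
n = ((z_{α/2} + z_β)/C)² + 3.
(2.241 + 1.645) / 0.5763 = 3.886 / 0.5763 = 6.743.
n = 6.743² + 3 = 45.47 + 3 = 48.5.
Round up.

n = 49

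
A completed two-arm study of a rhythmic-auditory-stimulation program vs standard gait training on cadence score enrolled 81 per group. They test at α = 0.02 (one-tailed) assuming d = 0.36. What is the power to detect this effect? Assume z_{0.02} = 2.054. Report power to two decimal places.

power ≈ 0.59

For two equal groups, power = Φ(d·√(n/2) − z_{α}).
d·√(n/2) = 0.36 × √(81/2) = 0.36 × 6.364 = 2.291.
z_β = 2.291 − 2.054 = 0.237.
Power = Φ(0.237) = 0.594.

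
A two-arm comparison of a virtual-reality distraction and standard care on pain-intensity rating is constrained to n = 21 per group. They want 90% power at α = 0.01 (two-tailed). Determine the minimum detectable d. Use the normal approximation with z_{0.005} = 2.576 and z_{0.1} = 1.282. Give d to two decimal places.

For two independent groups of n = 21 each: d_min = (z_{α/2} + z_β)·√(2/n).
z-sum = 2.576 + 1.282 = 3.858.
d_min = 3.858 × √(2/21) = 3.858 × 0.3086 = 1.191.

d_min ≈ 1.19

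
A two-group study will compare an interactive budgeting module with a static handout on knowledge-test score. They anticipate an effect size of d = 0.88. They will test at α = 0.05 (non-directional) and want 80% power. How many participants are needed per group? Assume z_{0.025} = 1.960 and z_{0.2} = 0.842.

For two independent groups with equal n: n = 2·((z_{α/2} + z_β) / d)².
z_{α/2} + z_β = 1.960 + 0.842 = 2.802.
n = 2 × (2.802 / 0.88)² = 2 × 3.184² = 2 × 10.14 = 20.3.
Round up to the next whole participant.

n = 21 per group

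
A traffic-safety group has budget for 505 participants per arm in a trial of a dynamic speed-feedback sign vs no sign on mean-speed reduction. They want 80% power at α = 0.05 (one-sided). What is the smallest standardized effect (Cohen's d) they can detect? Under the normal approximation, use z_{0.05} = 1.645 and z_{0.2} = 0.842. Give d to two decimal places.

d_min ≈ 0.16

For two independent groups of n = 505 each: d_min = (z_{α} + z_β)·√(2/n).
z-sum = 1.645 + 0.842 = 2.487.
d_min = 2.487 × √(2/505) = 2.487 × 0.0629 = 0.157.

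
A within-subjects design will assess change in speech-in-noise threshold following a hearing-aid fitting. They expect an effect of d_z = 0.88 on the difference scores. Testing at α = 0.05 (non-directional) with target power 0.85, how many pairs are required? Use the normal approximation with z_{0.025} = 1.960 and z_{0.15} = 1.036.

n = 12 pairs

For a paired (one-sample on differences) test: n = ((z_{α/2} + z_β) / d)².
z_{α/2} + z_β = 1.960 + 1.036 = 2.996.
n = (2.996 / 0.88)² = 3.405² = 11.59.
Round up.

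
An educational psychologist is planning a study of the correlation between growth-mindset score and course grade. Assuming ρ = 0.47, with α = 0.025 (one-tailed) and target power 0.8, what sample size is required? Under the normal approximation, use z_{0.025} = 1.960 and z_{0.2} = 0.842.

n = 34

Fisher's z: C = ½·ln((1+r)/(1−r)) = ½·ln(2.7736) = 0.5101.
n = ((z_{α} + z_β)/C)² + 3.
(1.960 + 0.842) / 0.5101 = 2.802 / 0.5101 = 5.493.
n = 5.493² + 3 = 30.17 + 3 = 33.2.
Round up.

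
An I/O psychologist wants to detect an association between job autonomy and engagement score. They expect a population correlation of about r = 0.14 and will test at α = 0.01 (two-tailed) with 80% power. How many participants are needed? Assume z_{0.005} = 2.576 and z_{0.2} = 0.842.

Fisher's z: C = ½·ln((1+r)/(1−r)) = ½·ln(1.3256) = 0.1409.
n = ((z_{α/2} + z_β)/C)² + 3.
(2.576 + 0.842) / 0.1409 = 3.418 / 0.1409 = 24.258.
n = 24.258² + 3 = 588.47 + 3 = 591.5.
Round up.

n = 592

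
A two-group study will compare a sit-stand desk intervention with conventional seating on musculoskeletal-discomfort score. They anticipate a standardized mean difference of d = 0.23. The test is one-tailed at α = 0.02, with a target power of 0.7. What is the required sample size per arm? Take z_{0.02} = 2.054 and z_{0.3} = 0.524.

For two independent groups with equal n: n = 2·((z_{α} + z_β) / d)².
z_{α} + z_β = 2.054 + 0.524 = 2.578.
n = 2 × (2.578 / 0.23)² = 2 × 11.209² = 2 × 125.63 = 251.3.
Round up to the next whole participant.

n = 252 per group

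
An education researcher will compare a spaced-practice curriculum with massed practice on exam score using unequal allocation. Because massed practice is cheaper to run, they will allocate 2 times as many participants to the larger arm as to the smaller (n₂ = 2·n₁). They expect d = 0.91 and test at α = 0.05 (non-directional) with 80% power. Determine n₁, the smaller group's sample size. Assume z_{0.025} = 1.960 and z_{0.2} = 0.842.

With allocation ratio k = n₂/n₁ = 2, Var(x̄₁−x̄₂) = σ²(1/n₁ + 1/(k·n₁)) = σ²·(k+1)/(k·n₁).
So n₁ = (1 + 1/k)·((z_{α/2} + z_β)/d)² = 1.500 × (2.802/0.91)².
n₁ = 1.500 × 9.48 = 14.2.
Round up: n₁ = 15, giving n₂ = 2 × 15 = 30.

n₁ = 15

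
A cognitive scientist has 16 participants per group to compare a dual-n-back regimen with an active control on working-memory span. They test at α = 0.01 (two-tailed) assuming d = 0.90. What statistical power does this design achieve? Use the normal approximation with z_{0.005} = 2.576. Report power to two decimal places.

power ≈ 0.49

For two equal groups, power = Φ(d·√(n/2) − z_{α/2}).
d·√(n/2) = 0.90 × √(16/2) = 0.90 × 2.828 = 2.546.
z_β = 2.546 − 2.576 = -0.030.
Power = Φ(-0.030) = 0.488.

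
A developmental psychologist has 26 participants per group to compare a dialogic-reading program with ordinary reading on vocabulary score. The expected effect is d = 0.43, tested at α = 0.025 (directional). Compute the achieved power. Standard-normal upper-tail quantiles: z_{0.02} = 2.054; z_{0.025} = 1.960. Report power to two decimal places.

For two equal groups, power = Φ(d·√(n/2) − z_{α}).
d·√(n/2) = 0.43 × √(26/2) = 0.43 × 3.606 = 1.550.
z_β = 1.550 − 1.960 = -0.410.
Power = Φ(-0.410) = 0.341.

power ≈ 0.34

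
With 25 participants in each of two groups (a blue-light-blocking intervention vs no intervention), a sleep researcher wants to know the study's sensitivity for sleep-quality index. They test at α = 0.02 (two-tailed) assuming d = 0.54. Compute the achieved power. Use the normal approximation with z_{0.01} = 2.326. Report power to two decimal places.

power ≈ 0.34

For two equal groups, power = Φ(d·√(n/2) − z_{α/2}).
d·√(n/2) = 0.54 × √(25/2) = 0.54 × 3.536 = 1.909.
z_β = 1.909 − 2.326 = -0.417.
Power = Φ(-0.417) = 0.338.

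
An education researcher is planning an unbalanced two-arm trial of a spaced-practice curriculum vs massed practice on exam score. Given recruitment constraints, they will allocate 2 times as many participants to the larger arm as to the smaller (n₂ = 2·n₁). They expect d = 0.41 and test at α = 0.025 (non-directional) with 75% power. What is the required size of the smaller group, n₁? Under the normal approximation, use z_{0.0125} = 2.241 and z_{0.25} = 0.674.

n₁ = 76

With allocation ratio k = n₂/n₁ = 2, Var(x̄₁−x̄₂) = σ²(1/n₁ + 1/(k·n₁)) = σ²·(k+1)/(k·n₁).
So n₁ = (1 + 1/k)·((z_{α/2} + z_β)/d)² = 1.500 × (2.915/0.41)².
n₁ = 1.500 × 50.55 = 75.8.
Round up: n₁ = 76, giving n₂ = 2 × 76 = 152.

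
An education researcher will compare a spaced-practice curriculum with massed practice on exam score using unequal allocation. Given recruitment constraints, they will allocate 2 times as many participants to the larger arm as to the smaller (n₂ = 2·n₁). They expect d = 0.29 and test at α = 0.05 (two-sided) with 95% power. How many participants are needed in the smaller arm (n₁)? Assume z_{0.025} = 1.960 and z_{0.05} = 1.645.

With allocation ratio k = n₂/n₁ = 2, Var(x̄₁−x̄₂) = σ²(1/n₁ + 1/(k·n₁)) = σ²·(k+1)/(k·n₁).
So n₁ = (1 + 1/k)·((z_{α/2} + z_β)/d)² = 1.500 × (3.605/0.29)².
n₁ = 1.500 × 154.53 = 231.8.
Round up: n₁ = 232, giving n₂ = 2 × 232 = 464.

n₁ = 232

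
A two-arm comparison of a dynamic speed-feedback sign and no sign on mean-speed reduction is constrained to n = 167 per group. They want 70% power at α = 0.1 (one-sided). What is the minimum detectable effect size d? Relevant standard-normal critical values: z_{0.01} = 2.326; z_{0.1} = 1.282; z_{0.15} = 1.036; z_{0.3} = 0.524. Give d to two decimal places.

d_min ≈ 0.20

For two independent groups of n = 167 each: d_min = (z_{α} + z_β)·√(2/n).
z-sum = 1.282 + 0.524 = 1.806.
d_min = 1.806 × √(2/167) = 1.806 × 0.1094 = 0.198.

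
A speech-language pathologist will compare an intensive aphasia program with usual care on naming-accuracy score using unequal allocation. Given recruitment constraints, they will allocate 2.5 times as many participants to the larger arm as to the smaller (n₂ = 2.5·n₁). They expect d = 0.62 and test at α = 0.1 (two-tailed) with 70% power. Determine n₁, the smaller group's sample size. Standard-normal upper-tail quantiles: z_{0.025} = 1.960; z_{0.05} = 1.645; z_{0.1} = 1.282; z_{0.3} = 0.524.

n₁ = 18

With allocation ratio k = n₂/n₁ = 2.5, Var(x̄₁−x̄₂) = σ²(1/n₁ + 1/(k·n₁)) = σ²·(k+1)/(k·n₁).
So n₁ = (1 + 1/k)·((z_{α/2} + z_β)/d)² = 1.400 × (2.169/0.62)².
n₁ = 1.400 × 12.24 = 17.1.
Round up: n₁ = 18, giving n₂ = 2.5 × 18 = 45.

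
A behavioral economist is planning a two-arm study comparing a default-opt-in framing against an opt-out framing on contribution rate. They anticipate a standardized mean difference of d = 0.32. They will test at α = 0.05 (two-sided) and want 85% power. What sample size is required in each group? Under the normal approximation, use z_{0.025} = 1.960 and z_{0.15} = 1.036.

For two independent groups with equal n: n = 2·((z_{α/2} + z_β) / d)².
z_{α/2} + z_β = 1.960 + 1.036 = 2.996.
n = 2 × (2.996 / 0.32)² = 2 × 9.362² = 2 × 87.66 = 175.3.
Round up to the next whole participant.

n = 176 per group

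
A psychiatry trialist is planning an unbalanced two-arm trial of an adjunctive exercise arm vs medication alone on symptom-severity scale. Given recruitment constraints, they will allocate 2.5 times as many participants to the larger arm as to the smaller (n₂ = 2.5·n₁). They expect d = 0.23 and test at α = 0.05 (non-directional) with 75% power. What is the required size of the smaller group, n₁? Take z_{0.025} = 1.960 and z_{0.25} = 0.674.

n₁ = 184

With allocation ratio k = n₂/n₁ = 2.5, Var(x̄₁−x̄₂) = σ²(1/n₁ + 1/(k·n₁)) = σ²·(k+1)/(k·n₁).
So n₁ = (1 + 1/k)·((z_{α/2} + z_β)/d)² = 1.400 × (2.634/0.23)².
n₁ = 1.400 × 131.15 = 183.6.
Round up: n₁ = 184, giving n₂ = 2.5 × 184 = 460.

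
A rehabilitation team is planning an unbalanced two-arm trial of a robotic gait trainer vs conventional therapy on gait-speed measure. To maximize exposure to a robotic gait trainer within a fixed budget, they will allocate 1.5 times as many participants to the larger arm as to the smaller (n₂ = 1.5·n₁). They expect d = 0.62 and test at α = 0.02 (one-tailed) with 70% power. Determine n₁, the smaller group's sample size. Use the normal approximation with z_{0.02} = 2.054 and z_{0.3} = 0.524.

With allocation ratio k = n₂/n₁ = 1.5, Var(x̄₁−x̄₂) = σ²(1/n₁ + 1/(k·n₁)) = σ²·(k+1)/(k·n₁).
So n₁ = (1 + 1/k)·((z_{α} + z_β)/d)² = 1.667 × (2.578/0.62)².
n₁ = 1.667 × 17.29 = 28.8.
Round up: n₁ = 29, giving n₂ = ⌈1.5 × 29⌉ = ⌈43.5⌉ = 44.

n₁ = 29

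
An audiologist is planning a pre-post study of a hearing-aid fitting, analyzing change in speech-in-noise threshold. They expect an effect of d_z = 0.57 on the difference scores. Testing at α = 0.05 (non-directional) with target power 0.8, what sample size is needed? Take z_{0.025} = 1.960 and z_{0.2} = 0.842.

For a paired (one-sample on differences) test: n = ((z_{α/2} + z_β) / d)².
z_{α/2} + z_β = 1.960 + 0.842 = 2.802.
n = (2.802 / 0.57)² = 4.916² = 24.16.
Round up.

n = 25 pairs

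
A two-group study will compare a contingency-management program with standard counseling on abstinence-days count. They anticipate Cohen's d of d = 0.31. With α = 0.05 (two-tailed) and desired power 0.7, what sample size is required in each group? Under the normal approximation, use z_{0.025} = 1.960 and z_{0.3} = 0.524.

For two independent groups with equal n: n = 2·((z_{α/2} + z_β) / d)².
z_{α/2} + z_β = 1.960 + 0.524 = 2.484.
n = 2 × (2.484 / 0.31)² = 2 × 8.013² = 2 × 64.21 = 128.4.
Round up to the next whole participant.

n = 129 per group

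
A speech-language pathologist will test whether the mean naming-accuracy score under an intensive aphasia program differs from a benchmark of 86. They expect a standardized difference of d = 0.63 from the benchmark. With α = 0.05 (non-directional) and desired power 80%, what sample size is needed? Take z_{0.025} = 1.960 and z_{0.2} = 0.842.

For a one-sample test: n = ((z_{α/2} + z_β) / d)².
z_{α/2} + z_β = 1.960 + 0.842 = 2.802.
n = (2.802 / 0.63)² = 4.448² = 19.78.
Round up.

n = 20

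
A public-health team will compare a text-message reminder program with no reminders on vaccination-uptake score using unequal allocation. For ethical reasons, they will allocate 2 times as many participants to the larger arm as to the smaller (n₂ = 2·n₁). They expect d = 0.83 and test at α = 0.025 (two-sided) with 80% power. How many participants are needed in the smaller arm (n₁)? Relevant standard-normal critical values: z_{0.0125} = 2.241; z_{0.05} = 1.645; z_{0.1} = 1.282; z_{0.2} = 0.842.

With allocation ratio k = n₂/n₁ = 2, Var(x̄₁−x̄₂) = σ²(1/n₁ + 1/(k·n₁)) = σ²·(k+1)/(k·n₁).
So n₁ = (1 + 1/k)·((z_{α/2} + z_β)/d)² = 1.500 × (3.083/0.83)².
n₁ = 1.500 × 13.80 = 20.7.
Round up: n₁ = 21, giving n₂ = 2 × 21 = 42.

n₁ = 21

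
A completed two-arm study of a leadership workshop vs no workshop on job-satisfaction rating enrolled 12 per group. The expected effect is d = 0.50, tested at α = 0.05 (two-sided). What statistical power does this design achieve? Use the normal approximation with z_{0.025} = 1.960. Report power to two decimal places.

For two equal groups, power = Φ(d·√(n/2) − z_{α/2}).
d·√(n/2) = 0.50 × √(12/2) = 0.50 × 2.449 = 1.225.
z_β = 1.225 − 1.960 = -0.735.
Power = Φ(-0.735) = 0.231.

power ≈ 0.23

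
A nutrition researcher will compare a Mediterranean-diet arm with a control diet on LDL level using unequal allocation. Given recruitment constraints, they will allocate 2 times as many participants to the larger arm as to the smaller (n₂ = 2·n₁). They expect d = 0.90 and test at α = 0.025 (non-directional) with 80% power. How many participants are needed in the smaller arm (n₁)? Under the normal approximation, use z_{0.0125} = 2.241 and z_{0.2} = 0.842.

n₁ = 18

With allocation ratio k = n₂/n₁ = 2, Var(x̄₁−x̄₂) = σ²(1/n₁ + 1/(k·n₁)) = σ²·(k+1)/(k·n₁).
So n₁ = (1 + 1/k)·((z_{α/2} + z_β)/d)² = 1.500 × (3.083/0.90)².
n₁ = 1.500 × 11.73 = 17.6.
Round up: n₁ = 18, giving n₂ = 2 × 18 = 36.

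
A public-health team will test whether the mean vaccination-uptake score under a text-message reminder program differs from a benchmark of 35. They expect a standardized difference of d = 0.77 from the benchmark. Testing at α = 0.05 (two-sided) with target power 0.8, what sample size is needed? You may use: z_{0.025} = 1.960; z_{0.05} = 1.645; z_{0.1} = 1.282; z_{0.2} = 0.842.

n = 14

For a one-sample test: n = ((z_{α/2} + z_β) / d)².
z_{α/2} + z_β = 1.960 + 0.842 = 2.802.
n = (2.802 / 0.77)² = 3.639² = 13.24.
Round up.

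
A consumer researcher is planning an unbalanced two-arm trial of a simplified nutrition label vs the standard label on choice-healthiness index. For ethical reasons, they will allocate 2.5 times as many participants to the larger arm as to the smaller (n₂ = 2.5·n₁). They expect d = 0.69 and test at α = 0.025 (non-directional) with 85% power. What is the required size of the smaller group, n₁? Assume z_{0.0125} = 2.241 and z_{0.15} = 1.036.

n₁ = 32

With allocation ratio k = n₂/n₁ = 2.5, Var(x̄₁−x̄₂) = σ²(1/n₁ + 1/(k·n₁)) = σ²·(k+1)/(k·n₁).
So n₁ = (1 + 1/k)·((z_{α/2} + z_β)/d)² = 1.400 × (3.277/0.69)².
n₁ = 1.400 × 22.56 = 31.6.
Round up: n₁ = 32, giving n₂ = 2.5 × 32 = 80.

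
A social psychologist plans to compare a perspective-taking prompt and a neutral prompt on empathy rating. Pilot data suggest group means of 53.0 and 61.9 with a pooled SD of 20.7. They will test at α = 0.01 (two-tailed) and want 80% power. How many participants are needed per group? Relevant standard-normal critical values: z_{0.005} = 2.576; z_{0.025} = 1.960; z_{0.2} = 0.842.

Cohen's d = |M₁ − M₂| / SD_pooled = |53.0 − 61.9| / 20.7 = 8.9 / 20.7 = 0.430.
For two independent groups with equal n: n = 2·((z_{α/2} + z_β) / d)².
z_{α/2} + z_β = 2.576 + 0.842 = 3.418.
n = 2 × (3.418 / 0.430)² = 2 × 7.949² = 2 × 63.18 = 126.4.
Round up to the next whole participant.

n = 127 per group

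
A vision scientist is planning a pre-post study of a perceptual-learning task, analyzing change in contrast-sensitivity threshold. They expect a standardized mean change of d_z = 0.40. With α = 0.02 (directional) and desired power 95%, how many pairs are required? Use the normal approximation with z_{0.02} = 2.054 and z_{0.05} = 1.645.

n = 86 pairs

For a paired (one-sample on differences) test: n = ((z_{α} + z_β) / d)².
z_{α} + z_β = 2.054 + 1.645 = 3.699.
n = (3.699 / 0.40)² = 9.247² = 85.52.
Round up.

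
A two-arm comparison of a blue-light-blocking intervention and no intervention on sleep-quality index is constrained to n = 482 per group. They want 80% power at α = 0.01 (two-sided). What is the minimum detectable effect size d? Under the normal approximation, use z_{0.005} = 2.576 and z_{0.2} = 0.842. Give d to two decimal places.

d_min ≈ 0.22

For two independent groups of n = 482 each: d_min = (z_{α/2} + z_β)·√(2/n).
z-sum = 2.576 + 0.842 = 3.418.
d_min = 3.418 × √(2/482) = 3.418 × 0.0644 = 0.220.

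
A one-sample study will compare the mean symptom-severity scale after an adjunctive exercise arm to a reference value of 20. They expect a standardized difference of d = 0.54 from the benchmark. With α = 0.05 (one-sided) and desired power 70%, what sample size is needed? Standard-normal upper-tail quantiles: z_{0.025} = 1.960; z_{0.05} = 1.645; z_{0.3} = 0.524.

For a one-sample test: n = ((z_{α} + z_β) / d)².
z_{α} + z_β = 1.645 + 0.524 = 2.169.
n = (2.169 / 0.54)² = 4.017² = 16.13.
Round up.

n = 17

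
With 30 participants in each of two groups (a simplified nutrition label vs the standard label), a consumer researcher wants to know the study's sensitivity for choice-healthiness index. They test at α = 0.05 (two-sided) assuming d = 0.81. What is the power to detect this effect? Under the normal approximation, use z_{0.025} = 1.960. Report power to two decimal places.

For two equal groups, power = Φ(d·√(n/2) − z_{α/2}).
d·√(n/2) = 0.81 × √(30/2) = 0.81 × 3.873 = 3.137.
z_β = 3.137 − 1.960 = 1.177.
Power = Φ(1.177) = 0.880.

power ≈ 0.88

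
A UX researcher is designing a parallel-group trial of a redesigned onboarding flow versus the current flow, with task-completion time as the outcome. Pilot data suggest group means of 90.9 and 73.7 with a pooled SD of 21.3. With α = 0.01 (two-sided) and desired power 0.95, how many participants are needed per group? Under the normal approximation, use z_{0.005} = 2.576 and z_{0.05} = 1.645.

Cohen's d = |M₁ − M₂| / SD_pooled = |90.9 − 73.7| / 21.3 = 17.2 / 21.3 = 0.808.
For two independent groups with equal n: n = 2·((z_{α/2} + z_β) / d)².
z_{α/2} + z_β = 2.576 + 1.645 = 4.221.
n = 2 × (4.221 / 0.808)² = 2 × 5.224² = 2 × 27.29 = 54.6.
Round up to the next whole participant.

n = 55 per group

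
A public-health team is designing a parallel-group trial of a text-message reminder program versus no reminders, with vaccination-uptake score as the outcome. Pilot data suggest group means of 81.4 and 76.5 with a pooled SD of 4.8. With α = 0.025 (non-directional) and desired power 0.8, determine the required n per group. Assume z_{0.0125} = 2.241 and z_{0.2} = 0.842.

n = 19 per group

Cohen's d = |M₁ − M₂| / SD_pooled = |81.4 − 76.5| / 4.8 = 4.9 / 4.8 = 1.021.
For two independent groups with equal n: n = 2·((z_{α/2} + z_β) / d)².
z_{α/2} + z_β = 2.241 + 0.842 = 3.083.
n = 2 × (3.083 / 1.021)² = 2 × 3.020² = 2 × 9.12 = 18.2.
Round up to the next whole participant.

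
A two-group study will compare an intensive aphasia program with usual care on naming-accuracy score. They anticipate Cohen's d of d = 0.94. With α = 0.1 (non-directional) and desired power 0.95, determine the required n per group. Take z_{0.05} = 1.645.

For two independent groups with equal n: n = 2·((z_{α/2} + z_β) / d)².
z_{α/2} + z_β = 1.645 + 1.645 = 3.290.
n = 2 × (3.290 / 0.94)² = 2 × 3.500² = 2 × 12.25 = 24.5.
Round up to the next whole participant.

n = 25 per group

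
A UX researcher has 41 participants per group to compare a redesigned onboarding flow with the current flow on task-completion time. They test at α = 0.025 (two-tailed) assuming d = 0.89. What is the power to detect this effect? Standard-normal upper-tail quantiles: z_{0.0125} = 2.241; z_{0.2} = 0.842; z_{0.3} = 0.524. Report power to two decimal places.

power ≈ 0.96

For two equal groups, power = Φ(d·√(n/2) − z_{α/2}).
d·√(n/2) = 0.89 × √(41/2) = 0.89 × 4.528 = 4.030.
z_β = 4.030 − 2.241 = 1.789.
Power = Φ(1.789) = 0.963.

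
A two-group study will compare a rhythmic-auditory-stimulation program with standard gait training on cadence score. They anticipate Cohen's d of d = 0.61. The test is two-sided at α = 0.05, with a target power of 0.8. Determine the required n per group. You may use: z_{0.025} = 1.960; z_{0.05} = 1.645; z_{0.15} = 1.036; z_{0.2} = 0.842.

n = 43 per group

For two independent groups with equal n: n = 2·((z_{α/2} + z_β) / d)².
z_{α/2} + z_β = 1.960 + 0.842 = 2.802.
n = 2 × (2.802 / 0.61)² = 2 × 4.593² = 2 × 21.10 = 42.2.
Round up to the next whole participant.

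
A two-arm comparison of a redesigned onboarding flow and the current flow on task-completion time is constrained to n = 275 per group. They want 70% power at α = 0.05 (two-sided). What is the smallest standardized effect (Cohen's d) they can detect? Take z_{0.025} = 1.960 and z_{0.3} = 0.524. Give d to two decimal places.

d_min ≈ 0.21

For two independent groups of n = 275 each: d_min = (z_{α/2} + z_β)·√(2/n).
z-sum = 1.960 + 0.524 = 2.484.
d_min = 2.484 × √(2/275) = 2.484 × 0.0853 = 0.212.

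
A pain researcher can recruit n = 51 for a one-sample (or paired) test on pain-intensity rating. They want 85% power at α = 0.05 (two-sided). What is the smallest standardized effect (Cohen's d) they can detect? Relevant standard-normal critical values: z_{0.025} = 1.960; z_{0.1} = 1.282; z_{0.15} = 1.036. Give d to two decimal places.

d_min ≈ 0.42

For a single sample (or paired design) of n = 51: d_min = (z_{α/2} + z_β)/√n.
z-sum = 1.960 + 1.036 = 2.996.
d_min = 2.996 / √51 = 2.996 / 7.141 = 0.420.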